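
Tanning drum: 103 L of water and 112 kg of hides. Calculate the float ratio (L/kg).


Float ratio = water / hide weight
Ratio = 103 / 112 = 0.9


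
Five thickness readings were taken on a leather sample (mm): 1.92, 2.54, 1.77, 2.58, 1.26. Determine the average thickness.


Sum = 1.92 + 2.54 + 1.77 + 2.58 + 1.26 = 10.07
Average = 10.07 / 5 = 2.01 mm


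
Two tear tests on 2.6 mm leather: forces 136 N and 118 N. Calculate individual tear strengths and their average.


Tear 1 = 52.3 N/mm
Tear 2 = 45.4 N/mm
Average = 48.9 N/mm

Tear 1 = 136 / 2.6 = 52.3 N/mm
Tear 2 = 118 / 2.6 = 45.4 N/mm
Average = (52.3 + 45.4) / 2 = 48.9 N/mm


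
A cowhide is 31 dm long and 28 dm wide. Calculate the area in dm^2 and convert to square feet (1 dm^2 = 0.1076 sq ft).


868 dm^2
93.40 sq ft

Area = 31 x 28 = 868 dm^2
Conversion: 868 x 0.1076 = 93.40 sq ft


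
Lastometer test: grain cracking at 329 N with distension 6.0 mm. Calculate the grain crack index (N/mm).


54.8 N/mm


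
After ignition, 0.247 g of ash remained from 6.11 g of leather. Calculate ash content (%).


Ash% = 0.247 / 6.11 x 100
Ash% = 4.04%


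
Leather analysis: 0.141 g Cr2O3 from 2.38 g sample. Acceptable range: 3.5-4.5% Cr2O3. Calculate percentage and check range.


Cr2O3% = 0.141 / 2.38 x 100 = 5.92%
Acceptable range: 3.5 to 4.5%
Within range: No


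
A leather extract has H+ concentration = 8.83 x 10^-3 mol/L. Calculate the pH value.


pH = -log10[H+]
pH = -log10(8.83 x 10^-3) = 2.05


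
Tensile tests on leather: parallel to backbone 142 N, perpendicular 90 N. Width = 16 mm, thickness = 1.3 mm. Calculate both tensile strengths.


Area = 16 x 1.3 = 20.8 mm^2
TS (parallel) = 142 / 20.8 = 6.83 N/mm^2
TS (perpendicular) = 90 / 20.8 = 4.33 N/mm^2


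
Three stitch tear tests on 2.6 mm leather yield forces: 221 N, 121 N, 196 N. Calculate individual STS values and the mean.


STS1 = 85.0 N/mm
STS2 = 46.5 N/mm
STS3 = 75.4 N/mm
Mean = 69.0 N/mm

STS1 = 221 / 2.6 = 85.0 N/mm
STS2 = 121 / 2.6 = 46.5 N/mm
STS3 = 196 / 2.6 = 75.4 N/mm
Mean = (85.0 + 46.5 + 75.4) / 3 = 69.0 N/mm


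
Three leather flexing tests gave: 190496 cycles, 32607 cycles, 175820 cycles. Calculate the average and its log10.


Average = (190496 + 32607 + 175820) / 3 = 132974 cycles
log10(132974) = 5.12


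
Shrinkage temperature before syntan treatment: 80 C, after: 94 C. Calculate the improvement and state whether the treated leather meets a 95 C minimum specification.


Improvement = 94 - 80 = 14 C
Spec check: 94 C >= 95 C? No


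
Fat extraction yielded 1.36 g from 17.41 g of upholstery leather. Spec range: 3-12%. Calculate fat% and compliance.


Fat% = 1.36 / 17.41 x 100 = 7.8%
Spec range: 3-12%
Compliant: Yes


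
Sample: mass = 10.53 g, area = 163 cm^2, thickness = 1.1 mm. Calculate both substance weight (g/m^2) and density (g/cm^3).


SW = 10.53 / 163 x 10000 = 646.0 g/m^2
Volume = 163 x 1.1 / 10 = 17.93 cm^3
Density = 10.53 / 17.93 = 0.587 g/cm^3


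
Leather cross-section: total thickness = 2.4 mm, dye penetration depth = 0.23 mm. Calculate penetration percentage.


Penetration% = 0.23 / 2.4 x 100
Penetration = 9.6%


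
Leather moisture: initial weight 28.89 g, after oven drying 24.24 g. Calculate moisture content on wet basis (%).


16.1%

Moisture = 28.89 - 24.24 = 4.65 g
MC = 4.65 / 28.89 x 100 = 16.1%


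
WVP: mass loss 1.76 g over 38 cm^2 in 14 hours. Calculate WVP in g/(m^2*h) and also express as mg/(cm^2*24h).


WVP = 1.76 / (38 x 14) x 10000 = 33.08 g/(m^2*h)
Mass loss in mg = 1.76 x 1000 = 1760 mg
Per cm^2 per 24h in mg: 1760 x 24 / (38 x 14) = 42240 / 532 = 79.40 mg/(cm^2*24h)


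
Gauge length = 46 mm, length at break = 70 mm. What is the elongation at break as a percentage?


52.2%

Extension = 70 - 46 = 24 mm
Elongation = 24 / 46 x 100 = 52.2%


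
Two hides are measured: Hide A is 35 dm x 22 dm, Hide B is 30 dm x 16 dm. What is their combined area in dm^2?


1250 dm^2


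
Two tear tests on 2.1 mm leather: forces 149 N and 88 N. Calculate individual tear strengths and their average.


Tear 1 = 149 / 2.1 = 71.0 N/mm
Tear 2 = 88 / 2.1 = 41.9 N/mm
Average = (71.0 + 41.9) / 2 = 56.5 N/mm


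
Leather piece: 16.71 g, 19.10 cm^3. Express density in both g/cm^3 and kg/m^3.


0.875 g/cm^3
875 kg/m^3

Density = 16.71 / 19.10 = 0.875 g/cm^3
Convert: 0.875 x 1000 = 875 kg/m^3


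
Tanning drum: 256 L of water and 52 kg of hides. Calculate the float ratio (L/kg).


Float ratio = water / hide weight
Ratio = 256 / 52 = 4.9


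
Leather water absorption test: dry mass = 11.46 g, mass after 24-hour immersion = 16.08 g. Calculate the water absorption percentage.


40.3%

Water absorbed = 16.08 - 11.46 = 4.62 g
WA% = 4.62 / 11.46 x 100 = 40.3%


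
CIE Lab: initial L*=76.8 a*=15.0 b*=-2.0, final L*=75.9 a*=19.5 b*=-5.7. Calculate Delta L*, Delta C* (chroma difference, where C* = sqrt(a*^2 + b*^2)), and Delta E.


Delta L* = 75.9 - 76.8 = -0.9
C1* = sqrt((15.0)^2 + (-2.0)^2) = 15.133
C2* = sqrt((19.5)^2 + (-5.7)^2) = 20.316
Delta C* = 20.316 - 15.133 = 5.18
Delta E = sqrt((-0.9)^2 + (4.5)^2 + (-3.7)^2) = 5.89


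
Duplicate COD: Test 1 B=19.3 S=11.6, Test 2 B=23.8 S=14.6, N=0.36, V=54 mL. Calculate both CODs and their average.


COD1 = 410.7 mg/L
COD2 = 490.7 mg/L
Average = 450.7 mg/L

COD1 = (19.3 - 11.6) x 0.36 x 8000 / 54 = 410.7 mg/L
COD2 = (23.8 - 14.6) x 0.36 x 8000 / 54 = 490.7 mg/L
Average = (410.7 + 490.7) / 2 = 450.7 mg/L


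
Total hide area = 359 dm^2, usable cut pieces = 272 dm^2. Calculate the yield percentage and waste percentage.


Yield = 75.8%
Waste = 24.2%


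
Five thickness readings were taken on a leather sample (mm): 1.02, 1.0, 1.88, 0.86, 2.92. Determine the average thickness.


1.54 mm

Sum = 1.02 + 1.0 + 1.88 + 0.86 + 2.92 = 7.68
Average = 7.68 / 5 = 1.54 mm


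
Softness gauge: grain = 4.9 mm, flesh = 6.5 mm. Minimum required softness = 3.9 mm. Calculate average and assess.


Average = (4.9 + 6.5) / 2 = 5.70 mm
Minimum = 3.9 mm
Meets requirement: Yes


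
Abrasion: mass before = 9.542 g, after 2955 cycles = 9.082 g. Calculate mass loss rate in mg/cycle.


Mass loss = 9.542 - 9.082 = 0.460 g
Rate = 0.460 / 2955 x 1000 = 0.156 mg/cycle


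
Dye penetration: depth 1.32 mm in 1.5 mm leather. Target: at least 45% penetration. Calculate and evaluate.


Penetration = 1.32 / 1.5 x 100 = 88.0%
Target: 45%
Meets target: Yes


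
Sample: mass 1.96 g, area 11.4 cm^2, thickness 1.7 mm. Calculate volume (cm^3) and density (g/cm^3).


Thickness in cm = 1.7 / 10 = 0.17 cm
Volume = 11.4 x 0.17 = 1.938 cm^3
Density = 1.96 / 1.938 = 1.011 g/cm^3


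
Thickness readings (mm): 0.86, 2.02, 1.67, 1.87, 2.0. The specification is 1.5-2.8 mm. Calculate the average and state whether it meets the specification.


Sum = 8.42
Average = 8.42 / 5 = 1.68 mm
Specification range: 1.5 to 2.8 mm
Within spec: Yes


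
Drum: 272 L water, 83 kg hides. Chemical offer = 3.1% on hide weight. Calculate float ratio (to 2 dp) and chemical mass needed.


Float ratio = 272 / 83 = 3.28
Chemical = 83 x 3.1 / 100 = 2.573 kg


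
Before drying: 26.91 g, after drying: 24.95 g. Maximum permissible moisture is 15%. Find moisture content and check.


MC = (26.91 - 24.95) / 26.91 x 100 = 7.3%
Maximum: 15%
Acceptable: Yes


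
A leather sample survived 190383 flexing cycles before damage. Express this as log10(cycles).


5.28

log10(190383) = 5.28


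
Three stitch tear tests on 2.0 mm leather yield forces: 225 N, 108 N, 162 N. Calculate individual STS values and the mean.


STS1 = 112.5 N/mm
STS2 = 54.0 N/mm
STS3 = 81.0 N/mm
Mean = 82.5 N/mm


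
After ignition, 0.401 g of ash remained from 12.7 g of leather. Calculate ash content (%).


3.16%


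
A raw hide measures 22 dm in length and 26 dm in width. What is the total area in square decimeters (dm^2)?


572 dm^2


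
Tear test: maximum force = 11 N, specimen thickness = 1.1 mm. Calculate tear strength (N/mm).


10.0 N/mm


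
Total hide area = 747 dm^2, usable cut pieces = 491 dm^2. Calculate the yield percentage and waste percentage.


Yield = 65.7%
Waste = 34.3%

Yield = 491 / 747 x 100 = 65.7%
Waste = 747 - 491 = 256 dm^2
Waste% = 100 - 65.7 = 34.3%


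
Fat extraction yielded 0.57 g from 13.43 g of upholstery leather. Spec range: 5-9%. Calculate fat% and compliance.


Fat% = 0.57 / 13.43 x 100 = 4.2%
Spec range: 5-9%
Compliant: No


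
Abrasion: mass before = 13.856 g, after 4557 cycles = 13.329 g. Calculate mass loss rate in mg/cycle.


0.116 mg/cycle

Mass loss = 13.856 - 13.329 = 0.527 g
Rate = 0.527 / 4557 x 1000 = 0.116 mg/cycle


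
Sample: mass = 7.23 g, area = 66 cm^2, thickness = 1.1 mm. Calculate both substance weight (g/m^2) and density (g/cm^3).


Substance weight = 1095.5 g/m^2
Density = 0.996 g/cm^3

SW = 7.23 / 66 x 10000 = 1095.5 g/m^2
Volume = 66 x 1.1 / 10 = 7.26 cm^3
Density = 7.23 / 7.26 = 0.996 g/cm^3


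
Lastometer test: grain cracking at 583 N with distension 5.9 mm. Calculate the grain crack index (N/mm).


98.8 N/mm

Grain crack index = force / distension
Index = 583 / 5.9 = 98.8 N/mm


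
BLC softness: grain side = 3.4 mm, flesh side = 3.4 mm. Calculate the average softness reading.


3.40 mm


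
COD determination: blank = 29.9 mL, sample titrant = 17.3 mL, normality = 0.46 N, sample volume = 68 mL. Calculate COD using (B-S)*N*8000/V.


COD = (29.9 - 17.3) x 0.46 x 8000 / 68
COD = 12.6 x 0.46 x 8000 / 68
COD = 681.9 mg/L


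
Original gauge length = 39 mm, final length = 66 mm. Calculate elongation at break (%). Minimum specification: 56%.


Elongation = 69.2%
Meets spec: Yes

Extension = 66 - 39 = 27 mm
Elongation = 27 / 39 x 100 = 69.2%
Minimum required: 56%
Meets specification: Yes


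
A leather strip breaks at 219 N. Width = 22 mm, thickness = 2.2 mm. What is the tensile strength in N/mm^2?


Cross-sectional area = 22 x 2.2 = 48.4 mm^2
Tensile strength = 219 / 48.4 = 4.52 N/mm^2


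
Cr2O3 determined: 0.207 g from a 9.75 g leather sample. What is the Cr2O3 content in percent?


2.12%

Cr2O3% = 0.207 / 9.75 x 100
Cr2O3% = 2.12%


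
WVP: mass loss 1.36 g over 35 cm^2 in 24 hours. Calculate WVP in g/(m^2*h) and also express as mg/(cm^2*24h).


WVP = 1.36 / (35 x 24) x 10000 = 16.19 g/(m^2*h)
Mass loss in mg = 1.36 x 1000 = 1360 mg
Per cm^2 per 24h in mg: 1360 x 24 / (35 x 24) = 32640 / 840 = 38.86 mg/(cm^2*24h)


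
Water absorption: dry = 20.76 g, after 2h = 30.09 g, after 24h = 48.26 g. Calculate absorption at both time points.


2h absorption = 44.9%
24h absorption = 132.5%


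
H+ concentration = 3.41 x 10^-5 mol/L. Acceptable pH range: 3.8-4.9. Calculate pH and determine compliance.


pH = -log10(3.41 x 10^-5) = 4.47
Range: 3.8 to 4.9
Compliant: Yes


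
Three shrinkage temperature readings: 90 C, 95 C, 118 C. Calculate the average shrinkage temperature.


Average = (90 + 95 + 118) / 3
Average = 303 / 3 = 101.0 C


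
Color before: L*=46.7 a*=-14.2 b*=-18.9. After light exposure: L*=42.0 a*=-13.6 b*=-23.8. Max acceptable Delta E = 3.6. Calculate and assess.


Delta E = 6.82
Passes: No

dL = -4.7, da = 0.6, db = -4.9
dE = sqrt((-4.7)^2 + (0.6)^2 + (-4.9)^2) = 6.82
Max = 3.6
Passes: No


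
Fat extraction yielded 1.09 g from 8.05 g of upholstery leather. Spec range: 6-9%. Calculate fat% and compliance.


Fat% = 1.09 / 8.05 x 100 = 13.5%
Spec range: 6-9%
Compliant: No


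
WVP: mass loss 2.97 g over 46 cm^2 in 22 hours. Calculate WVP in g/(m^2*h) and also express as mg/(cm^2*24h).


WVP = 2.97 / (46 x 22) x 10000 = 29.35 g/(m^2*h)
Mass loss in mg = 2.97 x 1000 = 2970 mg
Per cm^2 per 24h in mg: 2970 x 24 / (46 x 22) = 71280 / 1012 = 70.43 mg/(cm^2*24h)


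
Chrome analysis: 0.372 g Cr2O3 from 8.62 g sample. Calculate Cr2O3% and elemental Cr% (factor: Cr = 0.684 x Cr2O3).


Cr2O3 = 4.32%
Cr = 2.95%


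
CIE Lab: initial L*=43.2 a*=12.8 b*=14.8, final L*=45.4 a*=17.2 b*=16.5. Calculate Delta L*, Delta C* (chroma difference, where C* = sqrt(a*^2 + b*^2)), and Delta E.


Delta L* = 2.2
Delta C* = 4.27
Delta E = 5.20

Delta L* = 45.4 - 43.2 = 2.2
C1* = sqrt((12.8)^2 + (14.8)^2) = 19.567
C2* = sqrt((17.2)^2 + (16.5)^2) = 23.835
Delta C* = 23.835 - 19.567 = 4.27
Delta E = sqrt((2.2)^2 + (4.4)^2 + (1.7)^2) = 5.20


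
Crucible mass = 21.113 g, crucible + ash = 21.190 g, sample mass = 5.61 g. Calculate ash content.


Ash mass = 0.077 g
Ash content = 1.37%


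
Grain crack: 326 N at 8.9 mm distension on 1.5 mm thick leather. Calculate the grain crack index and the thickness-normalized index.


Crack index = 36.6 N/mm
Normalized index = 24.4 N/mm per mm


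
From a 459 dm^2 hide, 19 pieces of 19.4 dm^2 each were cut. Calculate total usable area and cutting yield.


Usable area = 368.6 dm^2
Yield = 80.3%

Total usable = 19 x 19.4 = 368.6 dm^2
Yield = 368.6 / 459 x 100 = 80.3%


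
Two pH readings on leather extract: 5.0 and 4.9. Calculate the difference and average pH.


Difference = |5.0 - 4.9| = 0.1
Average = (5.0 + 4.9) / 2 = 4.95


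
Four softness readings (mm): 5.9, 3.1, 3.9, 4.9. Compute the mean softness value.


4.45 mm

Sum = 5.9 + 3.1 + 3.9 + 4.9
Mean = 17.8 / 4 = 4.45 mm


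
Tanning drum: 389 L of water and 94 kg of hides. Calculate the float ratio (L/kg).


Float ratio = water / hide weight
Ratio = 389 / 94 = 4.1


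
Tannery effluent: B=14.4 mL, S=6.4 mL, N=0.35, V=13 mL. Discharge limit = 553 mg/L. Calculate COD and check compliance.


COD = (14.4 - 6.4) x 0.35 x 8000 / 13 = 1723.1 mg/L
Limit: 553 mg/L
Compliant: No


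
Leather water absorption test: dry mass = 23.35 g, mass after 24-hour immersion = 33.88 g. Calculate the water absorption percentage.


45.1%

Water absorbed = 33.88 - 23.35 = 10.53 g
WA% = 10.53 / 23.35 x 100 = 45.1%


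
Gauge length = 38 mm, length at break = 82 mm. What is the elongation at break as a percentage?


115.8%

Extension = 82 - 38 = 44 mm
Elongation = 44 / 38 x 100 = 115.8%


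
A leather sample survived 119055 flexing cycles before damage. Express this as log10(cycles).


log10(119055) = 5.08


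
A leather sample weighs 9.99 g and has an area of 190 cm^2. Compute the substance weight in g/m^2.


Substance weight = mass / area x 10000
SW = 9.99 / 190 x 10000
SW = 525.8 g/m^2


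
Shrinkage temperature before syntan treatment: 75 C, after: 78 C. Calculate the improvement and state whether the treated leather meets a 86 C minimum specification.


Improvement = 3 C
Meets 86 C spec: No

Improvement = 78 - 75 = 3 C
Spec check: 78 C >= 86 C? No


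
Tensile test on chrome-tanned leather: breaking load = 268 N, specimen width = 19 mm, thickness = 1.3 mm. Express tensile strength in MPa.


10.85 MPa

Cross-section = 19 x 1.3 = 24.7 mm^2
TS = 268 / 24.7 = 10.85 MPa
(1 N/mm^2 = 1 MPa)


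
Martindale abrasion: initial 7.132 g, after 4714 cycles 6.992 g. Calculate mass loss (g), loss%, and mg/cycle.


Loss = 7.132 - 6.992 = 0.140 g
Loss% = 0.140 / 7.132 x 100 = 1.96%
Rate = 0.140 / 4714 x 1000 = 0.030 mg/cycle


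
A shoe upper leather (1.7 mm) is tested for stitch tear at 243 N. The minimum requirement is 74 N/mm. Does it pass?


STS = 243 / 1.7 = 142.9 N/mm
Minimum required: 74 N/mm
Passes: Yes


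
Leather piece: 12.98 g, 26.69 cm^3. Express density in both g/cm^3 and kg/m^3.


0.486 g/cm^3
486 kg/m^3


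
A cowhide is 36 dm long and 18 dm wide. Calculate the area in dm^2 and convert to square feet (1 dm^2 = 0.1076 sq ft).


648 dm^2
69.72 sq ft


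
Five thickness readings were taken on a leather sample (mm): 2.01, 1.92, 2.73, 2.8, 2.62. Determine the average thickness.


Sum = 2.01 + 1.92 + 2.73 + 2.8 + 2.62 = 12.08
Average = 12.08 / 5 = 2.42 mm


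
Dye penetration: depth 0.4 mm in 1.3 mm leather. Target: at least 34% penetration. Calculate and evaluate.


Penetration = 30.8%
Meets target: No


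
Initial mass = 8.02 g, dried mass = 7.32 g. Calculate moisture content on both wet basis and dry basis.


Wet basis = 8.7%
Dry basis = 9.6%

Moisture lost = 8.02 - 7.32 = 0.70 g
Wet basis MC = 0.70 / 8.02 x 100 = 8.7%
Dry basis MC = 0.70 / 7.32 x 100 = 9.6%


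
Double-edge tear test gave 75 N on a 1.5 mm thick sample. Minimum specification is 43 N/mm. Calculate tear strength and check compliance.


Tear strength = 50.0 N/mm
Compliant: Yes


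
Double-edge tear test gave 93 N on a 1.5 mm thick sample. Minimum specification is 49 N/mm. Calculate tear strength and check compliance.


Tear strength = 93 / 1.5 = 62.0 N/mm
Required minimum = 49 N/mm
Compliant: Yes


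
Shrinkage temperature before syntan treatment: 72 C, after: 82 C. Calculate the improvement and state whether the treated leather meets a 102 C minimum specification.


Improvement = 82 - 72 = 10 C
Spec check: 82 C >= 102 C? No


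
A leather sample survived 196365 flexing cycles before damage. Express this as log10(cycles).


log10(196365) = 5.29


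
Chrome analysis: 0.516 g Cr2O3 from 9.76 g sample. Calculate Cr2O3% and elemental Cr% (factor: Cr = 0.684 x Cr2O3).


Cr2O3% = 0.516 / 9.76 x 100 = 5.29%
Cr% = 5.29 x 0.684 = 3.62%


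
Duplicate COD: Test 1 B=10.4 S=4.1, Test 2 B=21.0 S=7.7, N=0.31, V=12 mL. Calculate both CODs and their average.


COD1 = 1302.0 mg/L
COD2 = 2748.7 mg/L
Average = 2025.4 mg/L

COD1 = (10.4 - 4.1) x 0.31 x 8000 / 12 = 1302.0 mg/L
COD2 = (21.0 - 7.7) x 0.31 x 8000 / 12 = 2748.7 mg/L
Average = (1302.0 + 2748.7) / 2 = 2025.4 mg/L


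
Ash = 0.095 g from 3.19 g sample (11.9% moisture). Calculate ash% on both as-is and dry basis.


As-is ash = 2.98%
Dry-basis ash = 3.38%

As-is ash% = 0.095 / 3.19 x 100 = 2.98%
Dry mass = 3.19 x (100 - 11.9) / 100 = 2.81039 g
Dry-basis ash% = 0.095 / 2.81039 x 100 = 3.38%


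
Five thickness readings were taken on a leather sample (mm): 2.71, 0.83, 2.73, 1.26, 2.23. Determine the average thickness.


Sum = 2.71 + 0.83 + 2.73 + 1.26 + 2.23 = 9.76
Average = 9.76 / 5 = 1.95 mm


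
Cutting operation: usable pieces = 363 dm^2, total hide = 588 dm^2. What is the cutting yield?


61.7%

Yield = usable / total x 100
Yield = 363 / 588 x 100 = 61.7%


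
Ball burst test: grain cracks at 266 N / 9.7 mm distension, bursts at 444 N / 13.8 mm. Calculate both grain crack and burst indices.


Crack index = 266 / 9.7 = 27.4 N/mm
Burst index = 444 / 13.8 = 32.2 N/mm


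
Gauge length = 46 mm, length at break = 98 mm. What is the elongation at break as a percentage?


113.0%

Extension = 98 - 46 = 52 mm
Elongation = 52 / 46 x 100 = 113.0%


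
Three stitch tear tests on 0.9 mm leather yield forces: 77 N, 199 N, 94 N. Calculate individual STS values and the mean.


STS1 = 77 / 0.9 = 85.6 N/mm
STS2 = 199 / 0.9 = 221.1 N/mm
STS3 = 94 / 0.9 = 104.4 N/mm
Mean = (85.6 + 221.1 + 104.4) / 3 = 137.0 N/mm


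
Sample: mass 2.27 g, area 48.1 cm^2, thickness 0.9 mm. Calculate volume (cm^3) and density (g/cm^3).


Thickness in cm = 0.9 / 10 = 0.09 cm
Volume = 48.1 x 0.09 = 4.329 cm^3
Density = 2.27 / 4.329 = 0.524 g/cm^3


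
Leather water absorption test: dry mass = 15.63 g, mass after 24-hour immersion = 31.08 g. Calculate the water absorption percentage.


98.8%


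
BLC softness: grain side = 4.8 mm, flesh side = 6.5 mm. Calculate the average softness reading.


5.65 mm

Average = (4.8 + 6.5) / 2
Average = 5.65 mm


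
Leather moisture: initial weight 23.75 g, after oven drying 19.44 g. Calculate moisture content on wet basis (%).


Moisture = 23.75 - 19.44 = 4.31 g
MC = 4.31 / 23.75 x 100 = 18.1%


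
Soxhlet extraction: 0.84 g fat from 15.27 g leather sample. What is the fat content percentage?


Fat content = 0.84 / 15.27 x 100
Fat = 5.5%


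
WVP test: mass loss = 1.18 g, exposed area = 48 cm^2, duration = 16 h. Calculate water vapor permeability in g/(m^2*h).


WVP = mass_loss / (area x time) x 10000
WVP = 1.18 / (48 x 16) x 10000
WVP = 1.18 / 768 x 10000 = 15.36 g/(m^2*h)


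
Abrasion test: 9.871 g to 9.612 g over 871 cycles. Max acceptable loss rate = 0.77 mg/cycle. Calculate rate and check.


Rate = 0.297 mg/cycle
Passes: Yes

Loss = 9.871 - 9.612 = 0.259 g
Rate = 0.259 g / 871 cycles x 1000 = 0.297 mg/cycle
Max = 0.77 mg/cycle
Passes: Yes


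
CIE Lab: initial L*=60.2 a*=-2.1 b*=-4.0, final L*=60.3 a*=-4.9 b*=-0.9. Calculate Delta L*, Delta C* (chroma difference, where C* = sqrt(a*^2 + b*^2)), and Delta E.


Delta L* = 60.3 - 60.2 = 0.1
C1* = sqrt((-2.1)^2 + (-4.0)^2) = 4.518
C2* = sqrt((-4.9)^2 + (-0.9)^2) = 4.982
Delta C* = 4.982 - 4.518 = 0.46
Delta E = sqrt((0.1)^2 + (-2.8)^2 + (3.1)^2) = 4.18


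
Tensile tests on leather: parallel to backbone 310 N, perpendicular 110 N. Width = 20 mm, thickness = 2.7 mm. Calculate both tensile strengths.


Parallel = 5.74 N/mm^2
Perpendicular = 2.04 N/mm^2


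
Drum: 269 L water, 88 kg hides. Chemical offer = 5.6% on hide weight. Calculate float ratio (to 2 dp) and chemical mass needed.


Float ratio = 269 / 88 = 3.06
Chemical = 88 x 5.6 / 100 = 4.928 kg


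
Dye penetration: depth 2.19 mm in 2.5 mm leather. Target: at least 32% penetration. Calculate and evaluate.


Penetration = 2.19 / 2.5 x 100 = 87.6%
Target: 32%
Meets target: Yes


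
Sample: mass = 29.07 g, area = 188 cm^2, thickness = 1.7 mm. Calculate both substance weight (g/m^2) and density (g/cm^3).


SW = 29.07 / 188 x 10000 = 1546.3 g/m^2
Volume = 188 x 1.7 / 10 = 31.96 cm^3
Density = 29.07 / 31.96 = 0.910 g/cm^3


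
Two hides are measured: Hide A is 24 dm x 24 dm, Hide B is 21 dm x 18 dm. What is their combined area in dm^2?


Hide A area = 24 x 24 = 576 dm^2
Hide B area = 21 x 18 = 378 dm^2
Total = 576 + 378 = 954 dm^2


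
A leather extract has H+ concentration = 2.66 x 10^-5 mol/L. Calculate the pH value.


pH = 4.58

pH = -log10[H+]
pH = -log10(2.66 x 10^-5) = 4.58


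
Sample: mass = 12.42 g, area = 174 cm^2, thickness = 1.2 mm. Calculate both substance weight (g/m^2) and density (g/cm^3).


SW = 12.42 / 174 x 10000 = 713.8 g/m^2
Volume = 174 x 1.2 / 10 = 20.88 cm^3
Density = 12.42 / 20.88 = 0.595 g/cm^3


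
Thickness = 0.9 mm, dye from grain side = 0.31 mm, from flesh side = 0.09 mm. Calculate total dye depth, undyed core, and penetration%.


Total dyed = 0.31 + 0.09 = 0.40 mm
Undyed core = 0.9 - 0.40 = 0.50 mm
Penetration = 0.40 / 0.9 x 100 = 44.4%


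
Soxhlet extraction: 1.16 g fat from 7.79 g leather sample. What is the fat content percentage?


14.9%

Fat content = 1.16 / 7.79 x 100
Fat = 14.9%


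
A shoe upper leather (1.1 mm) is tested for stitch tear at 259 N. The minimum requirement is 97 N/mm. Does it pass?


STS = 235.5 N/mm
Passes: Yes


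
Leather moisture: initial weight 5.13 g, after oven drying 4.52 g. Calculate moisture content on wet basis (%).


11.9%


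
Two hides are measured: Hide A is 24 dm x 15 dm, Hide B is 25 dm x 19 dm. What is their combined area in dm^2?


835 dm^2


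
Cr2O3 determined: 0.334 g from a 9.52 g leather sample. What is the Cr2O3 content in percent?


3.51%

Cr2O3% = 0.334 / 9.52 x 100
Cr2O3% = 3.51%


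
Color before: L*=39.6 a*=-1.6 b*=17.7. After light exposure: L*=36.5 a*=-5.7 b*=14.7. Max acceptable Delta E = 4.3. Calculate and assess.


dL = -3.1, da = -4.1, db = -3.0
dE = sqrt((-3.1)^2 + (-4.1)^2 + (-3.0)^2) = 5.95
Max = 4.3
Passes: No


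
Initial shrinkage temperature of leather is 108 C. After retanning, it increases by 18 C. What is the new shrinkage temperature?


126 C

New Ts = 108 + 18 = 126 C


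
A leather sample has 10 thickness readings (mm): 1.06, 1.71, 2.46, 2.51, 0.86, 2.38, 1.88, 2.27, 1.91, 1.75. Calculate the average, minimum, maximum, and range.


Average = 1.88 mm
Min = 0.86 mm
Max = 2.51 mm
Range = 1.65 mm

Sum = 18.79
Average = 18.79 / 10 = 1.88 mm
Minimum = 0.86 mm
Maximum = 2.51 mm
Range = 2.51 - 0.86 = 1.65 mm


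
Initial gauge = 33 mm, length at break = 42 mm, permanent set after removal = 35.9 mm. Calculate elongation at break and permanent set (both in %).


Elongation at break = 27.3%
Permanent set = 8.8%

Elongation at break = (42 - 33) / 33 x 100 = 27.3%
Permanent set = (35.9 - 33) / 33 x 100 = 8.8%


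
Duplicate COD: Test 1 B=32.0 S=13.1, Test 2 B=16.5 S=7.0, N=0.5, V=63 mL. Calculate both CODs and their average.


COD1 = 1200.0 mg/L
COD2 = 603.2 mg/L
Average = 901.6 mg/L

COD1 = (32.0 - 13.1) x 0.5 x 8000 / 63 = 1200.0 mg/L
COD2 = (16.5 - 7.0) x 0.5 x 8000 / 63 = 603.2 mg/L
Average = (1200.0 + 603.2) / 2 = 901.6 mg/L


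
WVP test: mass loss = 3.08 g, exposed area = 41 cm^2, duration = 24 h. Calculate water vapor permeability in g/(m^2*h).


WVP = mass_loss / (area x time) x 10000
WVP = 3.08 / (41 x 24) x 10000
WVP = 3.08 / 984 x 10000 = 31.30 g/(m^2*h)


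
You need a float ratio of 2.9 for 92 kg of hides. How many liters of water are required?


Water = hide weight x target ratio
Water = 92 x 2.9 = 266.8 L


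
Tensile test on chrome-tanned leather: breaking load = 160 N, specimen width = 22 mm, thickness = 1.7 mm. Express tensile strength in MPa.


Cross-section = 22 x 1.7 = 37.4 mm^2
TS = 160 / 37.4 = 4.28 MPa
(1 N/mm^2 = 1 MPa)


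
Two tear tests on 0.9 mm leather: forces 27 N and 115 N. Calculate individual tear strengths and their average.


Tear 1 = 27 / 0.9 = 30.0 N/mm
Tear 2 = 115 / 0.9 = 127.8 N/mm
Average = (30.0 + 127.8) / 2 = 78.9 N/mm


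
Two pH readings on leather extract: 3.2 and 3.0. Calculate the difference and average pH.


Difference = |3.2 - 3.0| = 0.2
Average = (3.2 + 3.0) / 2 = 3.10


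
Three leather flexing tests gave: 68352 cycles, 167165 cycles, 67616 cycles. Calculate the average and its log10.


Average = (68352 + 167165 + 67616) / 3 = 101044 cycles
log10(101044) = 5.00


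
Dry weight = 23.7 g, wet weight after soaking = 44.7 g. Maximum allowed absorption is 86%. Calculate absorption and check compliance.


Absorption = 88.6%
Compliant: No


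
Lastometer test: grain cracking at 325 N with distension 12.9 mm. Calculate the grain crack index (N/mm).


25.2 N/mm

Grain crack index = force / distension
Index = 325 / 12.9 = 25.2 N/mm


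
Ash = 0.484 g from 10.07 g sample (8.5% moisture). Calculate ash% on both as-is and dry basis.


As-is ash = 4.81%
Dry-basis ash = 5.25%

As-is ash% = 0.484 / 10.07 x 100 = 4.81%
Dry mass = 10.07 x (100 - 8.5) / 100 = 9.21405 g
Dry-basis ash% = 0.484 / 9.21405 x 100 = 5.25%


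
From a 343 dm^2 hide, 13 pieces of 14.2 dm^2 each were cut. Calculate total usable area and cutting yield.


Usable area = 184.6 dm^2
Yield = 53.8%


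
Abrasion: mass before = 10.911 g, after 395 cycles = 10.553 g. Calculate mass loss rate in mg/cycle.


0.906 mg/cycle

Mass loss = 10.911 - 10.553 = 0.358 g
Rate = 0.358 / 395 x 1000 = 0.906 mg/cycle


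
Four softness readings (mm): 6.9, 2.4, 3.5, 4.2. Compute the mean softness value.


Sum = 6.9 + 2.4 + 3.5 + 4.2
Mean = 17.0 / 4 = 4.25 mm


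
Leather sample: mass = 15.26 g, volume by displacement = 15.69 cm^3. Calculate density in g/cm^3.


Density = mass / volume
Density = 15.26 / 15.69 = 0.973 g/cm^3


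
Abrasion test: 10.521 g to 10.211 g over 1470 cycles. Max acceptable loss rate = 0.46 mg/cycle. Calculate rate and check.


Loss = 10.521 - 10.211 = 0.310 g
Rate = 0.310 g / 1470 cycles x 1000 = 0.211 mg/cycle
Max = 0.46 mg/cycle
Passes: Yes


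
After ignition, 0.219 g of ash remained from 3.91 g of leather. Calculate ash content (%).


Ash% = 0.219 / 3.91 x 100
Ash% = 5.60%


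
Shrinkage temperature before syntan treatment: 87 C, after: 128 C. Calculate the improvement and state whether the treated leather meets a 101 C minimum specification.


Improvement = 128 - 87 = 41 C
Spec check: 128 C >= 101 C? Yes


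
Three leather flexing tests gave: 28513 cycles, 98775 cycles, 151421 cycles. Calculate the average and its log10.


Average = (28513 + 98775 + 151421) / 3 = 92903 cycles
log10(92903) = 4.97


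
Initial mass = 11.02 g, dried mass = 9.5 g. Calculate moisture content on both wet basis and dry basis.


Moisture lost = 11.02 - 9.5 = 1.52 g
Wet basis MC = 1.52 / 11.02 x 100 = 13.8%
Dry basis MC = 1.52 / 9.5 x 100 = 16.0%


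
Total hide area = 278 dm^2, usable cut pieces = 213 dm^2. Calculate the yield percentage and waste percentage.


Yield = 76.6%
Waste = 23.4%


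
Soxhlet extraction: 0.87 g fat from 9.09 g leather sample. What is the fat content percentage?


Fat content = 0.87 / 9.09 x 100
Fat = 9.6%


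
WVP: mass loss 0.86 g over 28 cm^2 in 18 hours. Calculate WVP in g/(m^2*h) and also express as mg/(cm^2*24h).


WVP = 0.86 / (28 x 18) x 10000 = 17.06 g/(m^2*h)
Mass loss in mg = 0.86 x 1000 = 860 mg
Per cm^2 per 24h in mg: 860 x 24 / (28 x 18) = 20640 / 504 = 40.95 mg/(cm^2*24h)


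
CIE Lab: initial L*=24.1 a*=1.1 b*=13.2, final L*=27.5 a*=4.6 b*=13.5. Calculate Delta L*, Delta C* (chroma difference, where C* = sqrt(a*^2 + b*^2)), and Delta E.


Delta L* = 27.5 - 24.1 = 3.4
C1* = sqrt((1.1)^2 + (13.2)^2) = 13.246
C2* = sqrt((4.6)^2 + (13.5)^2) = 14.262
Delta C* = 14.262 - 13.246 = 1.02
Delta E = sqrt((3.4)^2 + (3.5)^2 + (0.3)^2) = 4.89


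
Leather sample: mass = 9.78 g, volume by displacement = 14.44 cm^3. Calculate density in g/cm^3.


0.677 g/cm^3

Density = mass / volume
Density = 9.78 / 14.44 = 0.677 g/cm^3


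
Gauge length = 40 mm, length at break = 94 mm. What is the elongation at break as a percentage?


Extension = 94 - 40 = 54 mm
Elongation = 54 / 40 x 100 = 135.0%


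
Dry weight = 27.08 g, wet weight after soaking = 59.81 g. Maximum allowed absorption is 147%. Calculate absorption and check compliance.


WA = (59.81 - 27.08) / 27.08 x 100 = 120.9%
Maximum allowed: 147%
Compliant: Yes


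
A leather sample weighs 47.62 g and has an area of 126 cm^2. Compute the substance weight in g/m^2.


Substance weight = mass / area x 10000
SW = 47.62 / 126 x 10000
SW = 3779.4 g/m^2


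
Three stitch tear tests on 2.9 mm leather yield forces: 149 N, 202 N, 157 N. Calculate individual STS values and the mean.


STS1 = 51.4 N/mm
STS2 = 69.7 N/mm
STS3 = 54.1 N/mm
Mean = 58.4 N/mm


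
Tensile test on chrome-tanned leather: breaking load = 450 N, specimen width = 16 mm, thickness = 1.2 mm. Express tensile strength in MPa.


23.44 MPa

Cross-section = 16 x 1.2 = 19.2 mm^2
TS = 450 / 19.2 = 23.44 MPa
(1 N/mm^2 = 1 MPa)


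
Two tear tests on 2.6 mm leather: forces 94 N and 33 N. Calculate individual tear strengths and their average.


Tear 1 = 94 / 2.6 = 36.2 N/mm
Tear 2 = 33 / 2.6 = 12.7 N/mm
Average = (36.2 + 12.7) / 2 = 24.5 N/mm


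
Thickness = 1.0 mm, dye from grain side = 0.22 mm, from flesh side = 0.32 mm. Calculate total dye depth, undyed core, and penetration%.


Total dyed = 0.54 mm
Undyed core = 0.46 mm
Penetration = 54.0%


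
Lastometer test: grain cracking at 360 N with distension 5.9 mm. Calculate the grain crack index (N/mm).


Grain crack index = force / distension
Index = 360 / 5.9 = 61.0 N/mm


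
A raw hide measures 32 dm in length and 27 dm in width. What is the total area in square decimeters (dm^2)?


Area = length x width
Area = 32 x 27 = 864 dm^2


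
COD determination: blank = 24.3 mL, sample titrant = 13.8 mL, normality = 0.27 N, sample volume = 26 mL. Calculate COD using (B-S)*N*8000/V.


COD = (24.3 - 13.8) x 0.27 x 8000 / 26
COD = 10.5 x 0.27 x 8000 / 26
COD = 872.3 mg/L


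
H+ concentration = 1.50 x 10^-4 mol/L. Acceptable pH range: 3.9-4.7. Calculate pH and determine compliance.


pH = 3.82
Compliant: No

pH = -log10(1.50 x 10^-4) = 3.82
Range: 3.9 to 4.7
Compliant: No


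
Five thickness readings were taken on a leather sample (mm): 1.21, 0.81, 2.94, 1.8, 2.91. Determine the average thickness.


1.93 mm


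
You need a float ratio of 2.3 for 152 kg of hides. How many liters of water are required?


Water = hide weight x target ratio
Water = 152 x 2.3 = 349.6 L


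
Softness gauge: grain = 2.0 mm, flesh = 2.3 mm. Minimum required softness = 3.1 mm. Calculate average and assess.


Average softness = 2.15 mm
Meets requirement: No

Average = (2.0 + 2.3) / 2 = 2.15 mm
Minimum = 3.1 mm
Meets requirement: No


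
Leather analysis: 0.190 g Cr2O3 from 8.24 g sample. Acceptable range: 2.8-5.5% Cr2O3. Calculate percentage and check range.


Cr2O3% = 0.190 / 8.24 x 100 = 2.31%
Acceptable range: 2.8 to 5.5%
Within range: No


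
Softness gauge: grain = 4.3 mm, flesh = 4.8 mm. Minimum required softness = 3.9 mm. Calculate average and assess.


Average = (4.3 + 4.8) / 2 = 4.55 mm
Minimum = 3.9 mm
Meets requirement: Yes


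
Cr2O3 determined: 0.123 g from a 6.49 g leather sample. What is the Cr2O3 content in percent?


Cr2O3% = 0.123 / 6.49 x 100
Cr2O3% = 1.90%


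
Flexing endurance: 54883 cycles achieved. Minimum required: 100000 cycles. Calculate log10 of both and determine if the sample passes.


Achieved: log10 = 4.74
Required: log10 = 5.00
Passes: No

log10(54883) = 4.74
log10(100000) = 5.00
Passes: No


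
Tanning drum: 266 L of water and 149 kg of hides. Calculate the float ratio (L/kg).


1.8


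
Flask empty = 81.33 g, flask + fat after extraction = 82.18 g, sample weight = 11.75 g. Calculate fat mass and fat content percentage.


Fat mass = 0.85 g
Fat content = 7.2%


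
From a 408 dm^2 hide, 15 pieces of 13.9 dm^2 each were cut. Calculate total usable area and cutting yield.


Usable area = 208.5 dm^2
Yield = 51.1%

Total usable = 15 x 13.9 = 208.5 dm^2
Yield = 208.5 / 408 x 100 = 51.1%


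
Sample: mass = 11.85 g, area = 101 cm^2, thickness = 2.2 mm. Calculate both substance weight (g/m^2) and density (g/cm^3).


SW = 11.85 / 101 x 10000 = 1173.3 g/m^2
Volume = 101 x 2.2 / 10 = 22.22 cm^3
Density = 11.85 / 22.22 = 0.533 g/cm^3


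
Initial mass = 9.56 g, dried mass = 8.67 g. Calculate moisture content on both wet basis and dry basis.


Wet basis = 9.3%
Dry basis = 10.3%


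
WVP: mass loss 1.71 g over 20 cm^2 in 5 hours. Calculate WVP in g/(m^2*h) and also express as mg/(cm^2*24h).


WVP = 1.71 / (20 x 5) x 10000 = 171.00 g/(m^2*h)
Mass loss in mg = 1.71 x 1000 = 1710 mg
Per cm^2 per 24h in mg: 1710 x 24 / (20 x 5) = 41040 / 100 = 410.40 mg/(cm^2*24h)


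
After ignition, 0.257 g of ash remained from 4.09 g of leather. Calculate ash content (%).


6.28%

Ash% = 0.257 / 4.09 x 100
Ash% = 6.28%


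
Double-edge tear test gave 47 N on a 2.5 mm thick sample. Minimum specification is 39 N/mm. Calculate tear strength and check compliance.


Tear strength = 18.8 N/mm
Compliant: No

Tear strength = 47 / 2.5 = 18.8 N/mm
Required minimum = 39 N/mm
Compliant: No


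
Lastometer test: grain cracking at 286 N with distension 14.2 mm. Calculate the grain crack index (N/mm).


20.1 N/mm

Grain crack index = force / distension
Index = 286 / 14.2 = 20.1 N/mm


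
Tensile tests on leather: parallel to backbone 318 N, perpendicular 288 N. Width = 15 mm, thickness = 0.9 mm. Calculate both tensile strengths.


Area = 15 x 0.9 = 13.5 mm^2
TS (parallel) = 318 / 13.5 = 23.56 N/mm^2
TS (perpendicular) = 288 / 13.5 = 21.33 N/mm^2


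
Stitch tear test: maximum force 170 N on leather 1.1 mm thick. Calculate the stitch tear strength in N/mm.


154.5 N/mm

Stitch tear strength = force / thickness
STS = 170 / 1.1 = 154.5 N/mm


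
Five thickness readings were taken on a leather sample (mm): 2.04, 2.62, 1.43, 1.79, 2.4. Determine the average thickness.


2.06 mm

Sum = 2.04 + 2.62 + 1.43 + 1.79 + 2.4 = 10.28
Average = 10.28 / 5 = 2.06 mm


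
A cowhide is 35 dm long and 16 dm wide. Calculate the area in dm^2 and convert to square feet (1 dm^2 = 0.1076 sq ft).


Area = 35 x 16 = 560 dm^2
Conversion: 560 x 0.1076 = 60.26 sq ft


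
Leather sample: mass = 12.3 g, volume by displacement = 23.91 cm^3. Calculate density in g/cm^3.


Density = mass / volume
Density = 12.3 / 23.91 = 0.514 g/cm^3


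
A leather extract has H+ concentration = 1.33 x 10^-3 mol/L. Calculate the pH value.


pH = 2.88

pH = -log10[H+]
pH = -log10(1.33 x 10^-3) = 2.88


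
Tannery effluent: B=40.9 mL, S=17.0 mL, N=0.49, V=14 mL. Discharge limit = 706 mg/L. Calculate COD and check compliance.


COD = 6692.0 mg/L
Compliant: No

COD = (40.9 - 17.0) x 0.49 x 8000 / 14 = 6692.0 mg/L
Limit: 706 mg/L
Compliant: No


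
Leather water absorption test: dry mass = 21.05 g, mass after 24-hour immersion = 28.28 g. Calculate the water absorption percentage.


Water absorbed = 28.28 - 21.05 = 7.23 g
WA% = 7.23 / 21.05 x 100 = 34.3%


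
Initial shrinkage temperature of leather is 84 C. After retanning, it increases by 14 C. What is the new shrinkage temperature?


98 C


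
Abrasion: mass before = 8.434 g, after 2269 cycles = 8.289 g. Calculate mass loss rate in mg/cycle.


Mass loss = 8.434 - 8.289 = 0.145 g
Rate = 0.145 / 2269 x 1000 = 0.064 mg/cycle


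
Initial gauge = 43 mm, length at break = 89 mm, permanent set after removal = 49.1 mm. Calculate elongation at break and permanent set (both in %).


Elongation at break = 107.0%
Permanent set = 14.2%

Elongation at break = (89 - 43) / 43 x 100 = 107.0%
Permanent set = (49.1 - 43) / 43 x 100 = 14.2%


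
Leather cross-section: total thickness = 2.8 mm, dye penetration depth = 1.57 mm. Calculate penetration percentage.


Penetration% = 1.57 / 2.8 x 100
Penetration = 56.1%


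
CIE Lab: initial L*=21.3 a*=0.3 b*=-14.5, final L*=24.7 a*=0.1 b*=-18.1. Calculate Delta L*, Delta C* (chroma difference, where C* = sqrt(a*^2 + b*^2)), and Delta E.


Delta L* = 3.4
Delta C* = 3.60
Delta E = 4.96

Delta L* = 24.7 - 21.3 = 3.4
C1* = sqrt((0.3)^2 + (-14.5)^2) = 14.503
C2* = sqrt((0.1)^2 + (-18.1)^2) = 18.100
Delta C* = 18.100 - 14.503 = 3.60
Delta E = sqrt((3.4)^2 + (-0.2)^2 + (-3.6)^2) = 4.96


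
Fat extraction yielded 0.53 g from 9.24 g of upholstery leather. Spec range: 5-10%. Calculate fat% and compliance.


Fat% = 0.53 / 9.24 x 100 = 5.7%
Spec range: 5-10%
Compliant: Yes


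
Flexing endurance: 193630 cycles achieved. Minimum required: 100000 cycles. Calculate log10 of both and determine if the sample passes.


log10(193630) = 5.29
log10(100000) = 5.00
Passes: Yes


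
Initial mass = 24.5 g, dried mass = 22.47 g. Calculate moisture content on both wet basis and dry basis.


Wet basis = 8.3%
Dry basis = 9.0%

Moisture lost = 24.5 - 22.47 = 2.03 g
Wet basis MC = 2.03 / 24.5 x 100 = 8.3%
Dry basis MC = 2.03 / 22.47 x 100 = 9.0%


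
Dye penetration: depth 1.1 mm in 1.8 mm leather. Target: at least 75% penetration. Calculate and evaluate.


Penetration = 1.1 / 1.8 x 100 = 61.1%
Target: 75%
Meets target: No


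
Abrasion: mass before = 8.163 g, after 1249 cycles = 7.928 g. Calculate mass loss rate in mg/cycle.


0.188 mg/cycle

Mass loss = 8.163 - 7.928 = 0.235 g
Rate = 0.235 / 1249 x 1000 = 0.188 mg/cycle


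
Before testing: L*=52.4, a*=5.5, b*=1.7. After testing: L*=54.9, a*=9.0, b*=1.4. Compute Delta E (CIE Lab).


dL = 54.9 - 52.4 = 2.5
da = 9.0 - 5.5 = 3.5
db = 1.4 - 1.7 = -0.3
dE = sqrt((2.5)^2 + (3.5)^2 + (-0.3)^2) = 4.31


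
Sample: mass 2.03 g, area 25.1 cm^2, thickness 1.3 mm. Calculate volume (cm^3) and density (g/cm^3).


Volume = 3.263 cm^3
Density = 0.622 g/cm^3


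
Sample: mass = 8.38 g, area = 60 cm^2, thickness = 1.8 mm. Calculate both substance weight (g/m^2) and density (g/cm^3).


SW = 8.38 / 60 x 10000 = 1396.7 g/m^2
Volume = 60 x 1.8 / 10 = 10.80 cm^3
Density = 8.38 / 10.80 = 0.776 g/cm^3


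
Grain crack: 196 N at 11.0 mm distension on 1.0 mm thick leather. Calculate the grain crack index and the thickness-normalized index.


Crack index = 17.8 N/mm
Normalized index = 17.8 N/mm per mm

Crack index = 196 / 11.0 = 17.8 N/mm
Normalized = 17.8 / 1.0 = 17.8 N/mm per mm
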